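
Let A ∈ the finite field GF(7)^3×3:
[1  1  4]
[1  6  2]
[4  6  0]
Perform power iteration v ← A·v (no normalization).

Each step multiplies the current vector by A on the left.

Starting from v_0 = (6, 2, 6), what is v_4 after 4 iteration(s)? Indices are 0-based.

v_0 = (6, 2, 6).
v_1 = A·v_0 = (4, 2, 1).
v_2 = A·v_1 = (3, 4, 0).
v_3 = A·v_2 = (0, 6, 1).
v_4 = A·v_3 = (3, 3, 1).

v_4 = (3, 3, 1)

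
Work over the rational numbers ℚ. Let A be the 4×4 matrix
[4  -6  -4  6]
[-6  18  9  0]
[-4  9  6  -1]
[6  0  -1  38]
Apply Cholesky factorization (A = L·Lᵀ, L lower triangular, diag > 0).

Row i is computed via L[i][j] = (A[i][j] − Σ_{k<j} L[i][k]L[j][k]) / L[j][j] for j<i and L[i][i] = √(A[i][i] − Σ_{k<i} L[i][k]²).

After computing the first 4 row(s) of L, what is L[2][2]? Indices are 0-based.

Step 1: L[0][0] = √(4) = 2.
  L[1][0] = (-6) / L[0][0] = -3.
Step 2: L[1][1] = √(9) = 3.
  L[2][0] = (-4) / L[0][0] = -2.
  L[2][1] = (3) / L[1][1] = 1.
Step 3: L[2][2] = √(1) = 1.
  L[3][0] = (6) / L[0][0] = 3.
  L[3][1] = (9) / L[1][1] = 3.
  L[3][2] = (2) / L[2][2] = 2.
Step 4: L[3][3] = √(16) = 4.

L[2][2] = 1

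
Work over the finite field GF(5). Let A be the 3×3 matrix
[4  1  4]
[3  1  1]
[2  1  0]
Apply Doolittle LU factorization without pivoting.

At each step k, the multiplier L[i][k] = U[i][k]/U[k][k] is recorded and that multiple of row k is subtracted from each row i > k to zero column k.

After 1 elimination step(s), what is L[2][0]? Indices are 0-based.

k=0: U[0][0]=4
  eliminate (1,0): mult=2, new row 1: (0, 4, 3); set L[1][0]=2
  eliminate (2,0): mult=3, new row 2: (0, 3, 3); set L[2][0]=3

L[2][0] = 3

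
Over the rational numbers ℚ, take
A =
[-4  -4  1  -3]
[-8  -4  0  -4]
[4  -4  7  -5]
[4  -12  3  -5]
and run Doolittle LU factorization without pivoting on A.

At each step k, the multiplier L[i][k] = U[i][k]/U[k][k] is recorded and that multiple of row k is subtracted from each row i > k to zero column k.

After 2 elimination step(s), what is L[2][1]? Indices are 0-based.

L[2][1] = -2

[col 0] pivot -4
  R1 -= 2*R0 → (0, 4, -2, 2)  (L[1][0] := 2)
  R2 -= -1*R0 → (0, -8, 8, -8)  (L[2][0] := -1)
  R3 -= -1*R0 → (0, -16, 4, -8)  (L[3][0] := -1)
[col 1] pivot 4
  R2 -= -2*R1 → (0, 0, 4, -4)  (L[2][1] := -2)
  R3 -= -4*R1 → (0, 0, -4, 0)  (L[3][1] := -4)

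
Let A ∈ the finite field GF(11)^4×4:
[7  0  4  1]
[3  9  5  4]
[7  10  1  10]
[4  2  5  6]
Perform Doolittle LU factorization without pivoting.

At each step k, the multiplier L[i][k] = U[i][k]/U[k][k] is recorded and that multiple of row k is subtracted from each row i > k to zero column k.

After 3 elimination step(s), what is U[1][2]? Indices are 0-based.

U[1][2] = 8

[col 0] pivot 7
  R1 -= 2*R0 → (0, 9, 8, 2)  (L[1][0] := 2)
  R2 -= 1*R0 → (0, 10, 8, 9)  (L[2][0] := 1)
  R3 -= 10*R0 → (0, 2, 9, 7)  (L[3][0] := 10)
[col 1] pivot 9
  R2 -= 6*R1 → (0, 0, 4, 8)  (L[2][1] := 6)
  R3 -= 10*R1 → (0, 0, 6, 9)  (L[3][1] := 10)
[col 2] pivot 4
  R3 -= 7*R2 → (0, 0, 0, 8)  (L[3][2] := 7)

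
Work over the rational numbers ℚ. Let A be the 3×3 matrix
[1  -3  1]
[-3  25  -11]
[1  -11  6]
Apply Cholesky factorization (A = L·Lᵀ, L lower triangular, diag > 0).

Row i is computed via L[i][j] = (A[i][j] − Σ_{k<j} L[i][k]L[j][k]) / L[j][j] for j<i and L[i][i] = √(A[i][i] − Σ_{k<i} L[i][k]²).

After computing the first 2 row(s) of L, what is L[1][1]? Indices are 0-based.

L[1][1] = 4

Step 1: L[0][0] = √(1) = 1.
  L[1][0] = (-3) / L[0][0] = -3.
Step 2: L[1][1] = √(16) = 4.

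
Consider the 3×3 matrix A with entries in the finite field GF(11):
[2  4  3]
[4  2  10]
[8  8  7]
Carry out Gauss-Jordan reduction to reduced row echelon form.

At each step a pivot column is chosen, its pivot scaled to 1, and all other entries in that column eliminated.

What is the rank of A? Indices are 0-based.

rank = 3

[1] R0 /= 2  ⇒  (1, 2, 7)
     R1 -= 4·R0  ⇒  (0, 5, 4)
     R2 -= 8·R0  ⇒  (0, 3, 6)
[2] R1 /= 5  ⇒  (0, 1, 3)
     R0 -= 2·R1  ⇒  (1, 0, 1)
     R2 -= 3·R1  ⇒  (0, 0, 8)
[3] R2 /= 8  ⇒  (0, 0, 1)
     R0 -= 1·R2  ⇒  (1, 0, 0)
     R1 -= 3·R2  ⇒  (0, 1, 0)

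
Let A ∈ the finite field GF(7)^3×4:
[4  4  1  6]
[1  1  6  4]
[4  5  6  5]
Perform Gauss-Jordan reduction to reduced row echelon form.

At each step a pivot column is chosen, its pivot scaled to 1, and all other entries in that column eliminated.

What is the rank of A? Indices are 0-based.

rank = 3

[1] R0 /= 4  ⇒  (1, 1, 2, 5)
     R1 -= 1·R0  ⇒  (0, 0, 4, 6)
     R2 -= 4·R0  ⇒  (0, 1, 5, 6)
[2] R1 <-> R2
[2] R1 /= 1  ⇒  (0, 1, 5, 6)
     R0 -= 1·R1  ⇒  (1, 0, 4, 6)
[3] R2 /= 4  ⇒  (0, 0, 1, 5)
     R0 -= 4·R2  ⇒  (1, 0, 0, 0)
     R1 -= 5·R2  ⇒  (0, 1, 0, 2)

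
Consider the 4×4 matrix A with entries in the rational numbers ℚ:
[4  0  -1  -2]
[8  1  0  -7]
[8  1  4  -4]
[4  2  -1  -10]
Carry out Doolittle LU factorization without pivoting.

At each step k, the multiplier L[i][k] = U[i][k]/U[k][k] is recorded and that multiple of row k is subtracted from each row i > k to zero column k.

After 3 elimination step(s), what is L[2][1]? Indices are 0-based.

L[2][1] = 1

[col 0] pivot 4
  R1 -= 2*R0 → (0, 1, 2, -3)  (L[1][0] := 2)
  R2 -= 2*R0 → (0, 1, 6, 0)  (L[2][0] := 2)
  R3 -= 1*R0 → (0, 2, 0, -8)  (L[3][0] := 1)
[col 1] pivot 1
  R2 -= 1*R1 → (0, 0, 4, 3)  (L[2][1] := 1)
  R3 -= 2*R1 → (0, 0, -4, -2)  (L[3][1] := 2)
[col 2] pivot 4
  R3 -= -1*R2 → (0, 0, 0, 1)  (L[3][2] := -1)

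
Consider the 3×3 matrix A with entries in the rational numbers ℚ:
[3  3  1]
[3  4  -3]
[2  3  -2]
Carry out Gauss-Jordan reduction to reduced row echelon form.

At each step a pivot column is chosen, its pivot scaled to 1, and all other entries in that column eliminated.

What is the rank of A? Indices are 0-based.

step 1: normalize row 0 (÷3) = (1, 1, 1/3)
  row 1: subtract 3×row0 = (0, 1, -4)
  row 2: subtract 2×row0 = (0, 1, -8/3)
step 2: normalize row 1 (÷1) = (0, 1, -4)
  row 0: subtract 1×row1 = (1, 0, 13/3)
  row 2: subtract 1×row1 = (0, 0, 4/3)
step 3: normalize row 2 (÷4/3) = (0, 0, 1)
  row 0: subtract 13/3×row2 = (1, 0, 0)
  row 1: subtract -4×row2 = (0, 1, 0)

rank = 3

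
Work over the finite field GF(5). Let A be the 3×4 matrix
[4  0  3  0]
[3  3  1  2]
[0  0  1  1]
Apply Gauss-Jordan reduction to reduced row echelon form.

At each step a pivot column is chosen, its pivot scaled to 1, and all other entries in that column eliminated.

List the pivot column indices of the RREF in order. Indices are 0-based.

pivot columns: 0, 1, 2

[1] R0 /= 4  ⇒  (1, 0, 2, 0)
     R1 -= 3·R0  ⇒  (0, 3, 0, 2)
[2] R1 /= 3  ⇒  (0, 1, 0, 4)
[3] R2 /= 1  ⇒  (0, 0, 1, 1)
     R0 -= 2·R2  ⇒  (1, 0, 0, 3)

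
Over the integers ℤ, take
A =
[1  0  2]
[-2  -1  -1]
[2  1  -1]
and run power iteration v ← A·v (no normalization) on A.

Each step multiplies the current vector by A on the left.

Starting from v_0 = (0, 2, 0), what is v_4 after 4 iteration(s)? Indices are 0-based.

v_0 = (0, 2, 0).
v_1 = A·v_0 = (0, -2, 2).
v_2 = A·v_1 = (4, 0, -4).
v_3 = A·v_2 = (-4, -4, 12).
v_4 = A·v_3 = (20, 0, -24).

v_4 = (20, 0, -24)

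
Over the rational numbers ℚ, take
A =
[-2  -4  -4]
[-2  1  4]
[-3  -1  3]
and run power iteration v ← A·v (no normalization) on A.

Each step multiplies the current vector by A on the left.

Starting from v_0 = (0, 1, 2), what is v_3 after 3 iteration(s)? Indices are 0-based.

v_0 = (0, 1, 2).
v_1 = A·v_0 = (-12, 9, 5).
v_2 = A·v_1 = (-32, 53, 42).
v_3 = A·v_2 = (-316, 285, 169).

v_3 = (-316, 285, 169)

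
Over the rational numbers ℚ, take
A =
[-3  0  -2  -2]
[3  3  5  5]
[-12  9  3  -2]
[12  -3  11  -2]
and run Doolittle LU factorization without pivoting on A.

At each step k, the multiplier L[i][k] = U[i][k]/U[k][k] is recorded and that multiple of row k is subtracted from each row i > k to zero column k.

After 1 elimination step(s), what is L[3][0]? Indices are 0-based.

L[3][0] = -4

[col 0] pivot -3
  R1 -= -1*R0 → (0, 3, 3, 3)  (L[1][0] := -1)
  R2 -= 4*R0 → (0, 9, 11, 6)  (L[2][0] := 4)
  R3 -= -4*R0 → (0, -3, 3, -10)  (L[3][0] := -4)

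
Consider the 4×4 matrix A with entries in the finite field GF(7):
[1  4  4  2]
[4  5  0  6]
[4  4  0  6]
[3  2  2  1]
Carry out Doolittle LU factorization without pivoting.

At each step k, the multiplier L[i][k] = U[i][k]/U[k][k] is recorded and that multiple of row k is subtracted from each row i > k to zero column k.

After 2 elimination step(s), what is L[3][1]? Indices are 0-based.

L[3][1] = 6

Step 1: pivot at (0,0) is 1.
  row1 ← row1 − (4)·row0  ⇒  L[1][0]=4, U row1=(0, 3, 5, 5)
  row2 ← row2 − (4)·row0  ⇒  L[2][0]=4, U row2=(0, 2, 5, 5)
  row3 ← row3 − (3)·row0  ⇒  L[3][0]=3, U row3=(0, 4, 4, 2)
Step 2: pivot at (1,1) is 3.
  row2 ← row2 − (3)·row1  ⇒  L[2][1]=3, U row2=(0, 0, 4, 4)
  row3 ← row3 − (6)·row1  ⇒  L[3][1]=6, U row3=(0, 0, 2, 0)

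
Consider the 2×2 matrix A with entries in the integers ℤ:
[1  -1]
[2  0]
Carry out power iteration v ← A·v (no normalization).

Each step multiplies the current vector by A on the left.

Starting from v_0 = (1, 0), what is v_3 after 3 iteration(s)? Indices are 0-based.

v_0 = (1, 0).
v_1 = A·v_0 = (1, 2).
v_2 = A·v_1 = (-1, 2).
v_3 = A·v_2 = (-3, -2).

v_3 = (-3, -2)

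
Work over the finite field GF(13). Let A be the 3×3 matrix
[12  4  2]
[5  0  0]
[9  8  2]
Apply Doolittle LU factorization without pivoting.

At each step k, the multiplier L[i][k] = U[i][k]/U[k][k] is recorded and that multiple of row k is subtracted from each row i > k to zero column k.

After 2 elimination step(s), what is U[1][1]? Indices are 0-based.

[col 0] pivot 12
  R1 -= 8*R0 → (0, 7, 10)  (L[1][0] := 8)
  R2 -= 4*R0 → (0, 5, 7)  (L[2][0] := 4)
[col 1] pivot 7
  R2 -= 10*R1 → (0, 0, 11)  (L[2][1] := 10)

U[1][1] = 7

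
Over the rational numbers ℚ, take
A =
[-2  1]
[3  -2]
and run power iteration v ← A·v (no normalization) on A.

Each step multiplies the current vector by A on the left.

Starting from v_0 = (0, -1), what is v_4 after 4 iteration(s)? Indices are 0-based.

v_4 = (56, -97)

v_0 = (0, -1).
v_1 = A·v_0 = (-1, 2).
v_2 = A·v_1 = (4, -7).
v_3 = A·v_2 = (-15, 26).
v_4 = A·v_3 = (56, -97).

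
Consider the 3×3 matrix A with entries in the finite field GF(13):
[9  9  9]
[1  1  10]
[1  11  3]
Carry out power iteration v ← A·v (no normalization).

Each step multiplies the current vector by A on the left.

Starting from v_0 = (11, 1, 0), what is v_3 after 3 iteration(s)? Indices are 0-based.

v_3 = (0, 11, 8)

v_0 = (11, 1, 0).
v_1 = A·v_0 = (4, 12, 9).
v_2 = A·v_1 = (4, 2, 7).
v_3 = A·v_2 = (0, 11, 8).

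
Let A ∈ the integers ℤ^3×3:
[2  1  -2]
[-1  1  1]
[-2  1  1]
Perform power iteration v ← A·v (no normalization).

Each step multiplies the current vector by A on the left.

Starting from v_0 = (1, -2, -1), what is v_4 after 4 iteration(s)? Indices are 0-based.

v_4 = (124, -113, -148)

v_0 = (1, -2, -1).
v_1 = A·v_0 = (2, -4, -5).
v_2 = A·v_1 = (10, -11, -13).
v_3 = A·v_2 = (35, -34, -44).
v_4 = A·v_3 = (124, -113, -148).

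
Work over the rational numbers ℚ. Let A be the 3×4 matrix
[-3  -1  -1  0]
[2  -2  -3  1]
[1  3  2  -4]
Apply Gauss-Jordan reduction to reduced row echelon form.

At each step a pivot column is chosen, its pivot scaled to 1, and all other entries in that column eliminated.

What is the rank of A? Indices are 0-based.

pivot(0,0)=-3: scale R0 → (1, 1/3, 1/3, 0)
  clear (1,0): R1 −= (2)R0 → (0, -8/3, -11/3, 1)
  clear (2,0): R2 −= (1)R0 → (0, 8/3, 5/3, -4)
pivot(1,1)=-8/3: scale R1 → (0, 1, 11/8, -3/8)
  clear (0,1): R0 −= (1/3)R1 → (1, 0, -1/8, 1/8)
  clear (2,1): R2 −= (8/3)R1 → (0, 0, -2, -3)
pivot(2,2)=-2: scale R2 → (0, 0, 1, 3/2)
  clear (0,2): R0 −= (-1/8)R2 → (1, 0, 0, 5/16)
  clear (1,2): R1 −= (11/8)R2 → (0, 1, 0, -39/16)

rank = 3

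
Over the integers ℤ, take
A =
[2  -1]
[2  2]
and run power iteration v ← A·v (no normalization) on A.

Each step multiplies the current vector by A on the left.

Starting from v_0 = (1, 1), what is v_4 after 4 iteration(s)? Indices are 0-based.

v_4 = (-44, 4)

v_0 = (1, 1).
v_1 = A·v_0 = (1, 4).
v_2 = A·v_1 = (-2, 10).
v_3 = A·v_2 = (-14, 16).
v_4 = A·v_3 = (-44, 4).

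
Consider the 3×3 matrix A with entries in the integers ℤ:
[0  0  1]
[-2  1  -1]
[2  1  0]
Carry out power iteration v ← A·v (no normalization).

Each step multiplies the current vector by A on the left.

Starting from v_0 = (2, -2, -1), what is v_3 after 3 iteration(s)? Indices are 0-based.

v_3 = (-7, -2, -1)

v_0 = (2, -2, -1).
v_1 = A·v_0 = (-1, -5, 2).
v_2 = A·v_1 = (2, -5, -7).
v_3 = A·v_2 = (-7, -2, -1).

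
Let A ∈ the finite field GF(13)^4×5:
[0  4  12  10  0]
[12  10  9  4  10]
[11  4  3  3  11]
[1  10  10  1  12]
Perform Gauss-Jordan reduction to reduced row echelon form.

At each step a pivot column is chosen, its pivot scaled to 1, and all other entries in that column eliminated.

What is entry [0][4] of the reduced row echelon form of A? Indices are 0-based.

M[0][4] = 9

step 1: exchange rows 0,1
step 1: normalize row 0 (÷12) = (1, 3, 4, 9, 3)
  row 2: subtract 11×row0 = (0, 10, 11, 8, 4)
  row 3: subtract 1×row0 = (0, 7, 6, 5, 9)
step 2: normalize row 1 (÷4) = (0, 1, 3, 9, 0)
  row 0: subtract 3×row1 = (1, 0, 8, 8, 3)
  row 2: subtract 10×row1 = (0, 0, 7, 9, 4)
  row 3: subtract 7×row1 = (0, 0, 11, 7, 9)
step 3: normalize row 2 (÷7) = (0, 0, 1, 5, 8)
  row 0: subtract 8×row2 = (1, 0, 0, 7, 4)
  row 1: subtract 3×row2 = (0, 1, 0, 7, 2)
  row 3: subtract 11×row2 = (0, 0, 0, 4, 12)
step 4: normalize row 3 (÷4) = (0, 0, 0, 1, 3)
  row 0: subtract 7×row3 = (1, 0, 0, 0, 9)
  row 1: subtract 7×row3 = (0, 1, 0, 0, 7)
  row 2: subtract 5×row3 = (0, 0, 1, 0, 6)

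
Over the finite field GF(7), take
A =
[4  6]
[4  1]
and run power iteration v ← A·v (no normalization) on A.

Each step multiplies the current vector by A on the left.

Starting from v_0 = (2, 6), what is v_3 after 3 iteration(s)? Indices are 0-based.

v_0 = (2, 6).
v_1 = A·v_0 = (2, 0).
v_2 = A·v_1 = (1, 1).
v_3 = A·v_2 = (3, 5).

v_3 = (3, 5)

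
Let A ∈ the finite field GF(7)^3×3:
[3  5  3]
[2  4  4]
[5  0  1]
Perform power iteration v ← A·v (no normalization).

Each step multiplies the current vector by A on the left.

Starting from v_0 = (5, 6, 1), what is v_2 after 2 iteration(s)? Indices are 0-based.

v_2 = (6, 2, 0)

v_0 = (5, 6, 1).
v_1 = A·v_0 = (6, 3, 5).
v_2 = A·v_1 = (6, 2, 0).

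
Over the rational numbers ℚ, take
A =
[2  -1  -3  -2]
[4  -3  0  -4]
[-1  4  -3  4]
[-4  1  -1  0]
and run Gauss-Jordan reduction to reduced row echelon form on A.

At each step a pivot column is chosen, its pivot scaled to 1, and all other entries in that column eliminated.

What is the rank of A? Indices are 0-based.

rank = 4

step 1: normalize row 0 (÷2) = (1, -1/2, -3/2, -1)
  row 1: subtract 4×row0 = (0, -1, 6, 0)
  row 2: subtract -1×row0 = (0, 7/2, -9/2, 3)
  row 3: subtract -4×row0 = (0, -1, -7, -4)
step 2: normalize row 1 (÷-1) = (0, 1, -6, 0)
  row 0: subtract -1/2×row1 = (1, 0, -9/2, -1)
  row 2: subtract 7/2×row1 = (0, 0, 33/2, 3)
  row 3: subtract -1×row1 = (0, 0, -13, -4)
step 3: normalize row 2 (÷33/2) = (0, 0, 1, 2/11)
  row 0: subtract -9/2×row2 = (1, 0, 0, -2/11)
  row 1: subtract -6×row2 = (0, 1, 0, 12/11)
  row 3: subtract -13×row2 = (0, 0, 0, -18/11)
step 4: normalize row 3 (÷-18/11) = (0, 0, 0, 1)
  row 0: subtract -2/11×row3 = (1, 0, 0, 0)
  row 1: subtract 12/11×row3 = (0, 1, 0, 0)
  row 2: subtract 2/11×row3 = (0, 0, 1, 0)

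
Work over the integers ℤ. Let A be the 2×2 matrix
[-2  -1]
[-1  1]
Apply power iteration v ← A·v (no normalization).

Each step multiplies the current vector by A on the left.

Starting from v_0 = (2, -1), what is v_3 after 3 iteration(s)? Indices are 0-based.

v_0 = (2, -1).
v_1 = A·v_0 = (-3, -3).
v_2 = A·v_1 = (9, 0).
v_3 = A·v_2 = (-18, -9).

v_3 = (-18, -9)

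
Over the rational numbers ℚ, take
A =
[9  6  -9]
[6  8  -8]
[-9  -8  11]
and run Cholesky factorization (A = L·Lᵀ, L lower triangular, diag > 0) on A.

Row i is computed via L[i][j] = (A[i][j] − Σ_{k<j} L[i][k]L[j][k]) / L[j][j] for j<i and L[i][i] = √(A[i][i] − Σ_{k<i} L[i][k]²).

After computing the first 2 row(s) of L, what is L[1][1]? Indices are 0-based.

L[1][1] = 2

Step 1: L[0][0] = √(9) = 3.
  L[1][0] = (6) / L[0][0] = 2.
Step 2: L[1][1] = √(4) = 2.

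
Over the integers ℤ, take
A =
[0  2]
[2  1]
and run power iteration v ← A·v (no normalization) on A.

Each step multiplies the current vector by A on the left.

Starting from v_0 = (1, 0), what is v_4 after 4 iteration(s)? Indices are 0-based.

v_4 = (20, 18)

v_0 = (1, 0).
v_1 = A·v_0 = (0, 2).
v_2 = A·v_1 = (4, 2).
v_3 = A·v_2 = (4, 10).
v_4 = A·v_3 = (20, 18).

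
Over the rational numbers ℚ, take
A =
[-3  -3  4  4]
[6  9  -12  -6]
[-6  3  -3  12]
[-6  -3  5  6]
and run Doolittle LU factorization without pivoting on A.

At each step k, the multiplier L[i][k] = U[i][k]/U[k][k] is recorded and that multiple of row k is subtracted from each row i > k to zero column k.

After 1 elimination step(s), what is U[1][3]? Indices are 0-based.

U[1][3] = 2

Step 1: pivot at (0,0) is -3.
  row1 ← row1 − (-2)·row0  ⇒  L[1][0]=-2, U row1=(0, 3, -4, 2)
  row2 ← row2 − (2)·row0  ⇒  L[2][0]=2, U row2=(0, 9, -11, 4)
  row3 ← row3 − (2)·row0  ⇒  L[3][0]=2, U row3=(0, 3, -3, -2)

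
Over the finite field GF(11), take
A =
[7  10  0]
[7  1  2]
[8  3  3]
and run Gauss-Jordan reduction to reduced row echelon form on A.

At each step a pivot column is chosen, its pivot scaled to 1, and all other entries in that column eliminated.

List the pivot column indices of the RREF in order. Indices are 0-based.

pivot(0,0)=7: scale R0 → (1, 3, 0)
  clear (1,0): R1 −= (7)R0 → (0, 2, 2)
  clear (2,0): R2 −= (8)R0 → (0, 1, 3)
pivot(1,1)=2: scale R1 → (0, 1, 1)
  clear (0,1): R0 −= (3)R1 → (1, 0, 8)
  clear (2,1): R2 −= (1)R1 → (0, 0, 2)
pivot(2,2)=2: scale R2 → (0, 0, 1)
  clear (0,2): R0 −= (8)R2 → (1, 0, 0)
  clear (1,2): R1 −= (1)R2 → (0, 1, 0)

pivot columns: 0, 1, 2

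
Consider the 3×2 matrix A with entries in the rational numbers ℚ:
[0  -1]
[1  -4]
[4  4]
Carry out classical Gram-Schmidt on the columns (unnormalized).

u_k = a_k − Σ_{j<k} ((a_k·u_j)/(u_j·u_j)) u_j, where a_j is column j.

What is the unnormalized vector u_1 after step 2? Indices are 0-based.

u_1 = (-1, -80/17, 20/17)

Step 1: u_0 = a_0 = (0, 1, 4).
Step 2: u_1 = a_1 − (12/17)·u_0 = (-1, -80/17, 20/17).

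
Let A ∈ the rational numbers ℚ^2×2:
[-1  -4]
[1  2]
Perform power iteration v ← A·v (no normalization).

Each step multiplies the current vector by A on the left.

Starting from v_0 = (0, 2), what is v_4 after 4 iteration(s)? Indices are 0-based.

v_4 = (24, -8)

v_0 = (0, 2).
v_1 = A·v_0 = (-8, 4).
v_2 = A·v_1 = (-8, 0).
v_3 = A·v_2 = (8, -8).
v_4 = A·v_3 = (24, -8).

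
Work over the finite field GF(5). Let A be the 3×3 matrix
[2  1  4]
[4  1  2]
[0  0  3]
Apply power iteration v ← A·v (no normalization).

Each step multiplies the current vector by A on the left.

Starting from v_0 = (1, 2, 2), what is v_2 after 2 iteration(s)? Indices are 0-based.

v_2 = (3, 0, 3)

v_0 = (1, 2, 2).
v_1 = A·v_0 = (2, 0, 1).
v_2 = A·v_1 = (3, 0, 3).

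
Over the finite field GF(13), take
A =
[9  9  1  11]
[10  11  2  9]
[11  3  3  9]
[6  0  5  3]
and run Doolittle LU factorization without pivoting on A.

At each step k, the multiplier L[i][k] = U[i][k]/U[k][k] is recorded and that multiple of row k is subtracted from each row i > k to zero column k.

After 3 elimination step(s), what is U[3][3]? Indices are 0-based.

U[3][3] = 4

Step 1: pivot at (0,0) is 9.
  row1 ← row1 − (4)·row0  ⇒  L[1][0]=4, U row1=(0, 1, 11, 4)
  row2 ← row2 − (7)·row0  ⇒  L[2][0]=7, U row2=(0, 5, 9, 10)
  row3 ← row3 − (5)·row0  ⇒  L[3][0]=5, U row3=(0, 7, 0, 0)
Step 2: pivot at (1,1) is 1.
  row2 ← row2 − (5)·row1  ⇒  L[2][1]=5, U row2=(0, 0, 6, 3)
  row3 ← row3 − (7)·row1  ⇒  L[3][1]=7, U row3=(0, 0, 1, 11)
Step 3: pivot at (2,2) is 6.
  row3 ← row3 − (11)·row2  ⇒  L[3][2]=11, U row3=(0, 0, 0, 4)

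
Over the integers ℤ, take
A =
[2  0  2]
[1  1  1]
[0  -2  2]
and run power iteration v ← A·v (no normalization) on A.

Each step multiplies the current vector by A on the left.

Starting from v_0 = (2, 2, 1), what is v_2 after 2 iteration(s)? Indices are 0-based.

v_0 = (2, 2, 1).
v_1 = A·v_0 = (6, 5, -2).
v_2 = A·v_1 = (8, 9, -14).

v_2 = (8, 9, -14)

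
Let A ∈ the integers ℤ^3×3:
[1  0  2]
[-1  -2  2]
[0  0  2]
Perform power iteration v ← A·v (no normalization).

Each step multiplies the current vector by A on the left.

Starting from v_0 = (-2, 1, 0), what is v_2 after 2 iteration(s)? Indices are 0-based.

v_2 = (-2, 2, 0)

v_0 = (-2, 1, 0).
v_1 = A·v_0 = (-2, 0, 0).
v_2 = A·v_1 = (-2, 2, 0).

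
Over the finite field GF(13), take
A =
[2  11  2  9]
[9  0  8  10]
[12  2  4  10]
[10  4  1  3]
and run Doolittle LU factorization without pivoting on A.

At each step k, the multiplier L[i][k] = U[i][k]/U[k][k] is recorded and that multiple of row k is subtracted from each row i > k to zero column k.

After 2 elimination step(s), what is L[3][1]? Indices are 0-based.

L[3][1] = 3

k=0: U[0][0]=2
  eliminate (1,0): mult=11, new row 1: (0, 9, 12, 2); set L[1][0]=11
  eliminate (2,0): mult=6, new row 2: (0, 1, 5, 8); set L[2][0]=6
  eliminate (3,0): mult=5, new row 3: (0, 1, 4, 10); set L[3][0]=5
k=1: U[1][1]=9
  eliminate (2,1): mult=3, new row 2: (0, 0, 8, 2); set L[2][1]=3
  eliminate (3,1): mult=3, new row 3: (0, 0, 7, 4); set L[3][1]=3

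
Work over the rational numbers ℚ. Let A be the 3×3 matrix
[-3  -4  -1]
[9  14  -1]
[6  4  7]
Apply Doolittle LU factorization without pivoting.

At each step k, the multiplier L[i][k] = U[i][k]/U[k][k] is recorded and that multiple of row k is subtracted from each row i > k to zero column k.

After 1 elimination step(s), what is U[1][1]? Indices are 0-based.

U[1][1] = 2

k=0: U[0][0]=-3
  eliminate (1,0): mult=-3, new row 1: (0, 2, -4); set L[1][0]=-3
  eliminate (2,0): mult=-2, new row 2: (0, -4, 5); set L[2][0]=-2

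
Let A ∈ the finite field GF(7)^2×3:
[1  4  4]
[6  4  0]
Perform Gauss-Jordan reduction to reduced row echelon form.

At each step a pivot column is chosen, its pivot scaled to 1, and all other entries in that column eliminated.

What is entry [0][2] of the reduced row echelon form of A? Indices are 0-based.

M[0][2] = 2

pivot(0,0)=1: scale R0 → (1, 4, 4)
  clear (1,0): R1 −= (6)R0 → (0, 1, 4)
pivot(1,1)=1: scale R1 → (0, 1, 4)
  clear (0,1): R0 −= (4)R1 → (1, 0, 2)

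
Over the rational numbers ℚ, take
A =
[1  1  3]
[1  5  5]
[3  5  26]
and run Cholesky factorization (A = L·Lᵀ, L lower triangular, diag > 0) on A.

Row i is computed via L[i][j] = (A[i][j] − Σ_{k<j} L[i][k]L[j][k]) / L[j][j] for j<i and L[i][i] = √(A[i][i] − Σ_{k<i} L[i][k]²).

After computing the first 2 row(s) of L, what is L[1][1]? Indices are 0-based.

Step 1: L[0][0] = √(1) = 1.
  L[1][0] = (1) / L[0][0] = 1.
Step 2: L[1][1] = √(4) = 2.

L[1][1] = 2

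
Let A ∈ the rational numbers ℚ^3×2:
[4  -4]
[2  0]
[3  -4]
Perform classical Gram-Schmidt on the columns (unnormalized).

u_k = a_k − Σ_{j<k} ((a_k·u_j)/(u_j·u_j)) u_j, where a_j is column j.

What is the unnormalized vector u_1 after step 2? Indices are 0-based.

Step 1: u_0 = a_0 = (4, 2, 3).
Step 2: u_1 = a_1 − (-28/29)·u_0 = (-4/29, 56/29, -32/29).

u_1 = (-4/29, 56/29, -32/29)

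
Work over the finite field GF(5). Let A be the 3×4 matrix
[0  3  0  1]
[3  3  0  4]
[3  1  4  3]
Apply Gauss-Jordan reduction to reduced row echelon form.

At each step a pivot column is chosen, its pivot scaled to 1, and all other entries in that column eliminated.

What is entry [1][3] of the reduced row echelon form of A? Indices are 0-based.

step 1: exchange rows 0,1
step 1: normalize row 0 (÷3) = (1, 1, 0, 3)
  row 2: subtract 3×row0 = (0, 3, 4, 4)
step 2: normalize row 1 (÷3) = (0, 1, 0, 2)
  row 0: subtract 1×row1 = (1, 0, 0, 1)
  row 2: subtract 3×row1 = (0, 0, 4, 3)
step 3: normalize row 2 (÷4) = (0, 0, 1, 2)

M[1][3] = 2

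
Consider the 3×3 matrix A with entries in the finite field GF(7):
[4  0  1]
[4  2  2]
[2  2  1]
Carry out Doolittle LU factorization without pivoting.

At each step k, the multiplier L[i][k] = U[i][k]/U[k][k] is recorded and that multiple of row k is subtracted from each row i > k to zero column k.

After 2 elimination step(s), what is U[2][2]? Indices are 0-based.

Step 1: pivot at (0,0) is 4.
  row1 ← row1 − (1)·row0  ⇒  L[1][0]=1, U row1=(0, 2, 1)
  row2 ← row2 − (4)·row0  ⇒  L[2][0]=4, U row2=(0, 2, 4)
Step 2: pivot at (1,1) is 2.
  row2 ← row2 − (1)·row1  ⇒  L[2][1]=1, U row2=(0, 0, 3)

U[2][2] = 3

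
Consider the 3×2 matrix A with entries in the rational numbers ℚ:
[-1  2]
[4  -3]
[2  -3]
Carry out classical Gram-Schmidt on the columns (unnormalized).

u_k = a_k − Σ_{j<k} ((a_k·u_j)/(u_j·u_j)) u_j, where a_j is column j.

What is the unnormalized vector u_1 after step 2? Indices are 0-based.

Step 1: u_0 = a_0 = (-1, 4, 2).
Step 2: u_1 = a_1 − (-20/21)·u_0 = (22/21, 17/21, -23/21).

u_1 = (22/21, 17/21, -23/21)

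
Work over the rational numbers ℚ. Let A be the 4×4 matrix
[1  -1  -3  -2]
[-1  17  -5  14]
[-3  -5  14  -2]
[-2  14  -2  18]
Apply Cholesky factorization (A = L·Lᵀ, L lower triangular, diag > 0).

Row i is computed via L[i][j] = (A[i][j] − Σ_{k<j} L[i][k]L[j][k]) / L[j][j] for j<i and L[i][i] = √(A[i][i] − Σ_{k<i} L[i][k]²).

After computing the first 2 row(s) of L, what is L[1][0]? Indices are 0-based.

Step 1: L[0][0] = √(1) = 1.
  L[1][0] = (-1) / L[0][0] = -1.
Step 2: L[1][1] = √(16) = 4.

L[1][0] = -1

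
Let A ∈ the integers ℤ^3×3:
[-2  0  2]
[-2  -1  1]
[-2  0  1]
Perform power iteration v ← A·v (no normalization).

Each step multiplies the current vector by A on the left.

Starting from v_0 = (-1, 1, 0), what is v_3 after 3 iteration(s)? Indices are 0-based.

v_3 = (-4, 1, -2)

v_0 = (-1, 1, 0).
v_1 = A·v_0 = (2, 1, 2).
v_2 = A·v_1 = (0, -3, -2).
v_3 = A·v_2 = (-4, 1, -2).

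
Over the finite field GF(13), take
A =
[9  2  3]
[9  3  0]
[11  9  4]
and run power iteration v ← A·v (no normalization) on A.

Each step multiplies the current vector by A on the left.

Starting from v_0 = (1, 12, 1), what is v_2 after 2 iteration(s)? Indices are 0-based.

v_0 = (1, 12, 1).
v_1 = A·v_0 = (10, 6, 6).
v_2 = A·v_1 = (3, 4, 6).

v_2 = (3, 4, 6)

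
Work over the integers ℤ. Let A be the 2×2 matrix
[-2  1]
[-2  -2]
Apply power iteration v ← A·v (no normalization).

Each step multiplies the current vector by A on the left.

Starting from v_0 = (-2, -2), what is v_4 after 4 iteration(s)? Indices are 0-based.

v_4 = (88, -8)

v_0 = (-2, -2).
v_1 = A·v_0 = (2, 8).
v_2 = A·v_1 = (4, -20).
v_3 = A·v_2 = (-28, 32).
v_4 = A·v_3 = (88, -8).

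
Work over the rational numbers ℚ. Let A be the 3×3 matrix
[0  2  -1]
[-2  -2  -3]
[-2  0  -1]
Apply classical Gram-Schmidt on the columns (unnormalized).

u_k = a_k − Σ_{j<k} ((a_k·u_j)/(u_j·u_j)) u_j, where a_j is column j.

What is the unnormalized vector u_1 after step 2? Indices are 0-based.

Step 1: u_0 = a_0 = (0, -2, -2).
Step 2: u_1 = a_1 − (1/2)·u_0 = (2, -1, 1).

u_1 = (2, -1, 1)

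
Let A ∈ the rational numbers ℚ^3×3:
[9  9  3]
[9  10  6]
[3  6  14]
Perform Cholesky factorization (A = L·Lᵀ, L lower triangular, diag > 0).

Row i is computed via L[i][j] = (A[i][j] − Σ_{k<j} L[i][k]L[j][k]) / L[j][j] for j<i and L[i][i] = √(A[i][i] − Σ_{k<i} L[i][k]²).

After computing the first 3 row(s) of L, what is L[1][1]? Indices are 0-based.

L[1][1] = 1

Step 1: L[0][0] = √(9) = 3.
  L[1][0] = (9) / L[0][0] = 3.
Step 2: L[1][1] = √(1) = 1.
  L[2][0] = (3) / L[0][0] = 1.
  L[2][1] = (3) / L[1][1] = 3.
Step 3: L[2][2] = √(4) = 2.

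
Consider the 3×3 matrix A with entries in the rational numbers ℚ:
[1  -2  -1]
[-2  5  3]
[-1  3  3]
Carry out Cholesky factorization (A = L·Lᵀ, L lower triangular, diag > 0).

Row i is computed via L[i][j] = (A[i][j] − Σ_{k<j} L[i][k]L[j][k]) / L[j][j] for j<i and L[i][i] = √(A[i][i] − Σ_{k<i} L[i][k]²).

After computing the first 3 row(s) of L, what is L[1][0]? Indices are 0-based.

Step 1: L[0][0] = √(1) = 1.
  L[1][0] = (-2) / L[0][0] = -2.
Step 2: L[1][1] = √(1) = 1.
  L[2][0] = (-1) / L[0][0] = -1.
  L[2][1] = (1) / L[1][1] = 1.
Step 3: L[2][2] = √(1) = 1.

L[1][0] = -2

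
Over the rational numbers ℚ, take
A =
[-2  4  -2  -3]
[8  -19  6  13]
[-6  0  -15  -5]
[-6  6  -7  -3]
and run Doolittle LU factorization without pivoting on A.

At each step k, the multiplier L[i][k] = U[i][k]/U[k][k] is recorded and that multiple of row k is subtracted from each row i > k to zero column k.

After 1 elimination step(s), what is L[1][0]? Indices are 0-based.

k=0: U[0][0]=-2
  eliminate (1,0): mult=-4, new row 1: (0, -3, -2, 1); set L[1][0]=-4
  eliminate (2,0): mult=3, new row 2: (0, -12, -9, 4); set L[2][0]=3
  eliminate (3,0): mult=3, new row 3: (0, -6, -1, 6); set L[3][0]=3

L[1][0] = -4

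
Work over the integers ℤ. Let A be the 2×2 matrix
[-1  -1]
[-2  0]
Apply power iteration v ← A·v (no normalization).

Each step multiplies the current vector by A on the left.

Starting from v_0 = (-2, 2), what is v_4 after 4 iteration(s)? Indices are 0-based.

v_4 = (-12, -8)

v_0 = (-2, 2).
v_1 = A·v_0 = (0, 4).
v_2 = A·v_1 = (-4, 0).
v_3 = A·v_2 = (4, 8).
v_4 = A·v_3 = (-12, -8).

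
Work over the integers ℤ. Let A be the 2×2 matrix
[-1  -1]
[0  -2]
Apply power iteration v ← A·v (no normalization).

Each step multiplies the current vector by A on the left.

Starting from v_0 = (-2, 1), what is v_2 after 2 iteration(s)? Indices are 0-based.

v_2 = (1, 4)

v_0 = (-2, 1).
v_1 = A·v_0 = (1, -2).
v_2 = A·v_1 = (1, 4).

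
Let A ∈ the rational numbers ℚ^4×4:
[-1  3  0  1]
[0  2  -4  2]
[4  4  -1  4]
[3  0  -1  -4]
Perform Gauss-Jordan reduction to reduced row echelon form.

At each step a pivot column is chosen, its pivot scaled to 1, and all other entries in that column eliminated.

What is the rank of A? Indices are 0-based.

[1] R0 /= -1  ⇒  (1, -3, 0, -1)
     R2 -= 4·R0  ⇒  (0, 16, -1, 8)
     R3 -= 3·R0  ⇒  (0, 9, -1, -1)
[2] R1 /= 2  ⇒  (0, 1, -2, 1)
     R0 -= -3·R1  ⇒  (1, 0, -6, 2)
     R2 -= 16·R1  ⇒  (0, 0, 31, -8)
     R3 -= 9·R1  ⇒  (0, 0, 17, -10)
[3] R2 /= 31  ⇒  (0, 0, 1, -8/31)
     R0 -= -6·R2  ⇒  (1, 0, 0, 14/31)
     R1 -= -2·R2  ⇒  (0, 1, 0, 15/31)
     R3 -= 17·R2  ⇒  (0, 0, 0, -174/31)
[4] R3 /= -174/31  ⇒  (0, 0, 0, 1)
     R0 -= 14/31·R3  ⇒  (1, 0, 0, 0)
     R1 -= 15/31·R3  ⇒  (0, 1, 0, 0)
     R2 -= -8/31·R3  ⇒  (0, 0, 1, 0)

rank = 4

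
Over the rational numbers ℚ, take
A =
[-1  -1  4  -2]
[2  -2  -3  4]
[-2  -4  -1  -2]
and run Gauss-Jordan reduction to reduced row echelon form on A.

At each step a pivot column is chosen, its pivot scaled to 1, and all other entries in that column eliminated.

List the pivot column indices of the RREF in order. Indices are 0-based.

pivot columns: 0, 1, 2

step 1: normalize row 0 (÷-1) = (1, 1, -4, 2)
  row 1: subtract 2×row0 = (0, -4, 5, 0)
  row 2: subtract -2×row0 = (0, -2, -9, 2)
step 2: normalize row 1 (÷-4) = (0, 1, -5/4, 0)
  row 0: subtract 1×row1 = (1, 0, -11/4, 2)
  row 2: subtract -2×row1 = (0, 0, -23/2, 2)
step 3: normalize row 2 (÷-23/2) = (0, 0, 1, -4/23)
  row 0: subtract -11/4×row2 = (1, 0, 0, 35/23)
  row 1: subtract -5/4×row2 = (0, 1, 0, -5/23)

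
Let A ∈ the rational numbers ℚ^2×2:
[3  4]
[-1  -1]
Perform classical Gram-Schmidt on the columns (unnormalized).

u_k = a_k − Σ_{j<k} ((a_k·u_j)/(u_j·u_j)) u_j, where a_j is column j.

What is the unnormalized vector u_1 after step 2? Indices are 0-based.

u_1 = (1/10, 3/10)

Step 1: u_0 = a_0 = (3, -1).
Step 2: u_1 = a_1 − (13/10)·u_0 = (1/10, 3/10).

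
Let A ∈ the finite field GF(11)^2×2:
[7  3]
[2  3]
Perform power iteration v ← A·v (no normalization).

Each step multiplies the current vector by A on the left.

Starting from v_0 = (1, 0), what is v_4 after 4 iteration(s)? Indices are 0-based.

v_4 = (6, 3)

v_0 = (1, 0).
v_1 = A·v_0 = (7, 2).
v_2 = A·v_1 = (0, 9).
v_3 = A·v_2 = (5, 5).
v_4 = A·v_3 = (6, 3).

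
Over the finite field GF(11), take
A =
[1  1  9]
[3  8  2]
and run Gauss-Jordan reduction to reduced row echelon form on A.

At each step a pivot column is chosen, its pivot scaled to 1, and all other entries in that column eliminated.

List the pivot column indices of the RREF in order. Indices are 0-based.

[1] R0 /= 1  ⇒  (1, 1, 9)
     R1 -= 3·R0  ⇒  (0, 5, 8)
[2] R1 /= 5  ⇒  (0, 1, 6)
     R0 -= 1·R1  ⇒  (1, 0, 3)

pivot columns: 0, 1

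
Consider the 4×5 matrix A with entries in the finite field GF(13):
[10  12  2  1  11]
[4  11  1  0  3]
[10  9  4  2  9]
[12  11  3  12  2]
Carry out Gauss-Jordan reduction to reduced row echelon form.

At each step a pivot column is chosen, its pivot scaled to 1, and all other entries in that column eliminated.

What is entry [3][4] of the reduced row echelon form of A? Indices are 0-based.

M[3][4] = 5

pivot(0,0)=10: scale R0 → (1, 9, 8, 4, 5)
  clear (1,0): R1 −= (4)R0 → (0, 1, 8, 10, 9)
  clear (2,0): R2 −= (10)R0 → (0, 10, 2, 1, 11)
  clear (3,0): R3 −= (12)R0 → (0, 7, 11, 3, 7)
pivot(1,1)=1: scale R1 → (0, 1, 8, 10, 9)
  clear (0,1): R0 −= (9)R1 → (1, 0, 1, 5, 2)
  clear (2,1): R2 −= (10)R1 → (0, 0, 0, 5, 12)
  clear (3,1): R3 −= (7)R1 → (0, 0, 7, 11, 9)
pivot(2,2): swap R2↔R3
pivot(2,2)=7: scale R2 → (0, 0, 1, 9, 5)
  clear (0,2): R0 −= (1)R2 → (1, 0, 0, 9, 10)
  clear (1,2): R1 −= (8)R2 → (0, 1, 0, 3, 8)
pivot(3,3)=5: scale R3 → (0, 0, 0, 1, 5)
  clear (0,3): R0 −= (9)R3 → (1, 0, 0, 0, 4)
  clear (1,3): R1 −= (3)R3 → (0, 1, 0, 0, 6)
  clear (2,3): R2 −= (9)R3 → (0, 0, 1, 0, 12)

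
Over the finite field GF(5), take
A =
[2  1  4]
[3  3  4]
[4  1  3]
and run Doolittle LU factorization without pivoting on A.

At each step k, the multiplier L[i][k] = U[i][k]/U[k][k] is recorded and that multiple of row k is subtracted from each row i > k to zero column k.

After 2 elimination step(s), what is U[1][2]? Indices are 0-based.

k=0: U[0][0]=2
  eliminate (1,0): mult=4, new row 1: (0, 4, 3); set L[1][0]=4
  eliminate (2,0): mult=2, new row 2: (0, 4, 0); set L[2][0]=2
k=1: U[1][1]=4
  eliminate (2,1): mult=1, new row 2: (0, 0, 2); set L[2][1]=1

U[1][2] = 3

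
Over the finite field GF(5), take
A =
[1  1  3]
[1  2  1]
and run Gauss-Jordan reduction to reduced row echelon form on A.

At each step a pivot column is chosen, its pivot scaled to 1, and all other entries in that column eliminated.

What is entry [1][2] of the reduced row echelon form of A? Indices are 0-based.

M[1][2] = 3

pivot(0,0)=1: scale R0 → (1, 1, 3)
  clear (1,0): R1 −= (1)R0 → (0, 1, 3)
pivot(1,1)=1: scale R1 → (0, 1, 3)
  clear (0,1): R0 −= (1)R1 → (1, 0, 0)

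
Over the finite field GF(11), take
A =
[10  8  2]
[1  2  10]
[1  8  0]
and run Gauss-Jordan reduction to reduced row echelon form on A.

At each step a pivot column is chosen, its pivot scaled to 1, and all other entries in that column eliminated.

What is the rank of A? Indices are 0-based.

step 1: normalize row 0 (÷10) = (1, 3, 9)
  row 1: subtract 1×row0 = (0, 10, 1)
  row 2: subtract 1×row0 = (0, 5, 2)
step 2: normalize row 1 (÷10) = (0, 1, 10)
  row 0: subtract 3×row1 = (1, 0, 1)
  row 2: subtract 5×row1 = (0, 0, 7)
step 3: normalize row 2 (÷7) = (0, 0, 1)
  row 0: subtract 1×row2 = (1, 0, 0)
  row 1: subtract 10×row2 = (0, 1, 0)

rank = 3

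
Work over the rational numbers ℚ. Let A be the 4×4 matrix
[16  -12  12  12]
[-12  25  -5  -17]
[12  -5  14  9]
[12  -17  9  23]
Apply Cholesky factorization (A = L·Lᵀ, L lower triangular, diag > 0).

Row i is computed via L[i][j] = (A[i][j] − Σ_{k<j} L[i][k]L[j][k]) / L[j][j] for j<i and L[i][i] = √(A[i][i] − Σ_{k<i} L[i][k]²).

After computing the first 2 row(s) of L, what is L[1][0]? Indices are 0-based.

Step 1: L[0][0] = √(16) = 4.
  L[1][0] = (-12) / L[0][0] = -3.
Step 2: L[1][1] = √(16) = 4.

L[1][0] = -3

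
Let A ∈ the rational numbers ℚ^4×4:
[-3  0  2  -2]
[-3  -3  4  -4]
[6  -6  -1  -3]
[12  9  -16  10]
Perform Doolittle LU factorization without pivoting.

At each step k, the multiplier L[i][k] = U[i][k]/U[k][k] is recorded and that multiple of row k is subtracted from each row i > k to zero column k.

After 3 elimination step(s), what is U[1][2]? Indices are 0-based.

U[1][2] = 2

[col 0] pivot -3
  R1 -= 1*R0 → (0, -3, 2, -2)  (L[1][0] := 1)
  R2 -= -2*R0 → (0, -6, 3, -7)  (L[2][0] := -2)
  R3 -= -4*R0 → (0, 9, -8, 2)  (L[3][0] := -4)
[col 1] pivot -3
  R2 -= 2*R1 → (0, 0, -1, -3)  (L[2][1] := 2)
  R3 -= -3*R1 → (0, 0, -2, -4)  (L[3][1] := -3)
[col 2] pivot -1
  R3 -= 2*R2 → (0, 0, 0, 2)  (L[3][2] := 2)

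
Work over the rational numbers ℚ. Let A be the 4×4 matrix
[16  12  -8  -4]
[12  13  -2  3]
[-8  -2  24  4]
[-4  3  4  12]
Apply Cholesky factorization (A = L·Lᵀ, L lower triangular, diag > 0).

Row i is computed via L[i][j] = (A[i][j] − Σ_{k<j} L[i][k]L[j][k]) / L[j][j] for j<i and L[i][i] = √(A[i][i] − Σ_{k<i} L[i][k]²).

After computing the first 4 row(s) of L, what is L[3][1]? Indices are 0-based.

L[3][1] = 3

Step 1: L[0][0] = √(16) = 4.
  L[1][0] = (12) / L[0][0] = 3.
Step 2: L[1][1] = √(4) = 2.
  L[2][0] = (-8) / L[0][0] = -2.
  L[2][1] = (4) / L[1][1] = 2.
Step 3: L[2][2] = √(16) = 4.
  L[3][0] = (-4) / L[0][0] = -1.
  L[3][1] = (6) / L[1][1] = 3.
  L[3][2] = (-4) / L[2][2] = -1.
Step 4: L[3][3] = √(1) = 1.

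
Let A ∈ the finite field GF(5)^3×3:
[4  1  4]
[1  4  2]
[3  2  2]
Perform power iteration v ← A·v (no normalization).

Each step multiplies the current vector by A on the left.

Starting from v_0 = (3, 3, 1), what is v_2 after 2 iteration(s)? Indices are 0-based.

v_0 = (3, 3, 1).
v_1 = A·v_0 = (4, 2, 2).
v_2 = A·v_1 = (1, 1, 0).

v_2 = (1, 1, 0)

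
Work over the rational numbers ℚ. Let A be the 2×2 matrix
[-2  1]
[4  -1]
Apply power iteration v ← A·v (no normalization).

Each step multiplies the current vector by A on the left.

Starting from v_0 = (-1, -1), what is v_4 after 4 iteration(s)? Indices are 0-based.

v_0 = (-1, -1).
v_1 = A·v_0 = (1, -3).
v_2 = A·v_1 = (-5, 7).
v_3 = A·v_2 = (17, -27).
v_4 = A·v_3 = (-61, 95).

v_4 = (-61, 95)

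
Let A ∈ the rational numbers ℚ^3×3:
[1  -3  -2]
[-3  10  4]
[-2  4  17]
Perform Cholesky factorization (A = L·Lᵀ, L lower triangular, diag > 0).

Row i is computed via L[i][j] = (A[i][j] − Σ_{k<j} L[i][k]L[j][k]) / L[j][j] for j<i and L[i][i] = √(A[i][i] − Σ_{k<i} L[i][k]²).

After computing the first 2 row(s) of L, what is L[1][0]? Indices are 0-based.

L[1][0] = -3

Step 1: L[0][0] = √(1) = 1.
  L[1][0] = (-3) / L[0][0] = -3.
Step 2: L[1][1] = √(1) = 1.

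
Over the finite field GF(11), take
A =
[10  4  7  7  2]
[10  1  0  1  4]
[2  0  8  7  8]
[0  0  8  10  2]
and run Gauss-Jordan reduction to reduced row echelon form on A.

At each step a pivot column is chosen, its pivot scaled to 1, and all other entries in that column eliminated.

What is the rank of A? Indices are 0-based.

rank = 4

pivot(0,0)=10: scale R0 → (1, 7, 4, 4, 9)
  clear (1,0): R1 −= (10)R0 → (0, 8, 4, 5, 2)
  clear (2,0): R2 −= (2)R0 → (0, 8, 0, 10, 1)
pivot(1,1)=8: scale R1 → (0, 1, 6, 2, 3)
  clear (0,1): R0 −= (7)R1 → (1, 0, 6, 1, 10)
  clear (2,1): R2 −= (8)R1 → (0, 0, 7, 5, 10)
pivot(2,2)=7: scale R2 → (0, 0, 1, 7, 3)
  clear (0,2): R0 −= (6)R2 → (1, 0, 0, 3, 3)
  clear (1,2): R1 −= (6)R2 → (0, 1, 0, 4, 7)
  clear (3,2): R3 −= (8)R2 → (0, 0, 0, 9, 0)
pivot(3,3)=9: scale R3 → (0, 0, 0, 1, 0)
  clear (0,3): R0 −= (3)R3 → (1, 0, 0, 0, 3)
  clear (1,3): R1 −= (4)R3 → (0, 1, 0, 0, 7)
  clear (2,3): R2 −= (7)R3 → (0, 0, 1, 0, 3)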